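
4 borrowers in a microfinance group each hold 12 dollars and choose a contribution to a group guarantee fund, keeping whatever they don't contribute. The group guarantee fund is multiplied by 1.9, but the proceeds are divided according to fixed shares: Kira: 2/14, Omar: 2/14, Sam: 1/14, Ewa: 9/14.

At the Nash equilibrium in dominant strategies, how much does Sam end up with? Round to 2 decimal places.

Player j's private return per contributed unit is 1.9 × (j's share). Contributing is weakly dominant for j when that share is at least 1/1.9 = 0.5263, and contributing 0 is dominant otherwise.
Only Ewa (9/14) clears that bar, contributing 12; the remaining 3 contribute 0. Total contributed: 12.
Sam keeps 12 and receives 1.9 × 12 × 1/14 = 1.63 from the group guarantee fund, for a payoff of 13.63.

13.63 dollars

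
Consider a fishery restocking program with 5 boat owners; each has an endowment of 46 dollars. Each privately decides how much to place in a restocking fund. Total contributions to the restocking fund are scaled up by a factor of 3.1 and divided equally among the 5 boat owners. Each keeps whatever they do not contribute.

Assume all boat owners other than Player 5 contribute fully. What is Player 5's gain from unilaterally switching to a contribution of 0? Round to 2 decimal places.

Switching from a contribution of 46 to 0 lets Player 5 keep an extra 46 dollars, but lowers the restocking fund by 46, which costs Player 5 their own share of that drop: 3.1/5 × 46 = 28.52.
Net gain = 46 − 28.52 = 17.48. The private return per contributed unit (0.6200) is below 1, so free-riding is indeed the best response regardless of what the others do.

17.48 dollars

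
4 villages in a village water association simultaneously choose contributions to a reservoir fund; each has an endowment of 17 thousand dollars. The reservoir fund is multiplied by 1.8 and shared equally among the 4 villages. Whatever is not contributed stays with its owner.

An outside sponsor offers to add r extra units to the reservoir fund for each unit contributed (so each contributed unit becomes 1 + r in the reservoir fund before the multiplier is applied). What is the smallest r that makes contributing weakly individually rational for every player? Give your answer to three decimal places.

With matching at rate r, one contributed unit becomes (1 + r) in the reservoir fund and returns 1.8 × (1 + r) / 4 to the contributor.
Setting this equal to 1: 1 + r = 4/1.8 = 2.2222.
So the minimum matching rate is r = 2.2222 − 1 = 1.222.

1.222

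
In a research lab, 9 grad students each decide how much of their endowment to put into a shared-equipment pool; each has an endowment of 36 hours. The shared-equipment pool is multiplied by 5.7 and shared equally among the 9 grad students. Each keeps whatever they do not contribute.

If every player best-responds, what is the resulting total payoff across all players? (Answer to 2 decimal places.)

324.00 hours

Each contributed unit returns 5.7/9 = 0.6333 to its contributor — below 1 — so contributing 0 is dominant for every player. At the Nash equilibrium everyone keeps their 36, and the group total is 9 × 36 = 324.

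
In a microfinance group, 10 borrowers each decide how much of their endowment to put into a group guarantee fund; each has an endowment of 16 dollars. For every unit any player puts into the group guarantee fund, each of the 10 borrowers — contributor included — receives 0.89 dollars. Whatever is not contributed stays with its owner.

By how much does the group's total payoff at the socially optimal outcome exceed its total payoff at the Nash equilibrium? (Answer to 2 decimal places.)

The private return per contributed unit is 0.89 < 1, so contributing 0 is dominant for every player. At the Nash equilibrium everyone keeps their 16, and the group total is 10 × 16 = 160.
Each contributed unit returns 8.900 to the group as a whole (0.89 to each of 10 players), which exceeds 1, so the social optimum is full contribution: group total = 8.900 × 160 = 1424.00.
Efficiency loss = 1424.00 − 160 = 1264.00.

1264.00 dollars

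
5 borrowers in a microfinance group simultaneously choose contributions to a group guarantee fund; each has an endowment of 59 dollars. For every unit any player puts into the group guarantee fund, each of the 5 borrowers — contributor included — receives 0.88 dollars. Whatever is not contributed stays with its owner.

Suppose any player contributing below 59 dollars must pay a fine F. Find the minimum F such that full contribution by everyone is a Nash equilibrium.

7.08 dollars

Given the others contribute fully, the best deviation is to contribute 0 (any partial contribution still incurs the fine and gives up units whose private return 0.88 is below 1).
Deviating from 59 to 0 saves 59 dollars but forfeits the deviator's share of the drop in the group guarantee fund: 0.88 × 59 = 51.92.
So the deviation gain is 59 − 51.92 = 7.08, and the fine must be at least 7.08 dollars to wipe it out.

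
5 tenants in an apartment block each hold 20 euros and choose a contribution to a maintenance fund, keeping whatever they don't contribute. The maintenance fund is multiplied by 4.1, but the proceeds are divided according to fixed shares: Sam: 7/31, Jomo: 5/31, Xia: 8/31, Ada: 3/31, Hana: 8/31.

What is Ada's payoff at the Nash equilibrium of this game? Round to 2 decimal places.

For player j, contributing a unit is worthwhile iff 4.1 × (j's share) ≥ 1, i.e. iff j's share is at least 0.2439.
Xia and Hana clear that bar, contributing 20 each; the remaining 3 contribute 0. Total contributed: 40.
Ada keeps 20 and receives 4.1 × 40 × 3/31 = 15.87 from the maintenance fund, for a payoff of 35.87.

35.87 euros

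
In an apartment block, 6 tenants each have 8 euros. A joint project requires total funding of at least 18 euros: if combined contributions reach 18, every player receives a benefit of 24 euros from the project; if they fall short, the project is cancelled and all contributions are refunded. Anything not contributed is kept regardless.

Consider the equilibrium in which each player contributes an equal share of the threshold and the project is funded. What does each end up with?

29 euros

Equal share of the threshold: 18/6 = 3.
At this profile no one gains by cutting their contribution: any cut drops the total below 18, the project is cancelled, contributions are refunded, and the deviator ends with 8, which is less than 8 − 3 + 24 = 29. Contributing more than 3 just wastes the excess. So contributing exactly 3 is a best response.
Each player's payoff: 8 − 3 + 24 = 29.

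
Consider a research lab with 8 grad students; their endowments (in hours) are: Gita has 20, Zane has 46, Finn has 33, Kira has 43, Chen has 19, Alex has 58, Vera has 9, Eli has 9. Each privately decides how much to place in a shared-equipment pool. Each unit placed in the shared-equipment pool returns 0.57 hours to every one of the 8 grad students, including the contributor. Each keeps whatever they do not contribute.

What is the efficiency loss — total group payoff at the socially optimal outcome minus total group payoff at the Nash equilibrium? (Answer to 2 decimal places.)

The private return per contributed unit is 0.57 < 1 for everyone, so the Nash equilibrium is zero contribution and the group total is Σ E_j = 20 + 46 + 33 + 43 + 19 + 58 + 9 + 9 = 237.
Each contributed unit returns 4.560 to the group, so the social optimum is full contribution by everyone: group total = 4.560 × 237 = 1080.72.
Efficiency loss = (4.560 − 1) × 237 = 843.72.

843.72 hours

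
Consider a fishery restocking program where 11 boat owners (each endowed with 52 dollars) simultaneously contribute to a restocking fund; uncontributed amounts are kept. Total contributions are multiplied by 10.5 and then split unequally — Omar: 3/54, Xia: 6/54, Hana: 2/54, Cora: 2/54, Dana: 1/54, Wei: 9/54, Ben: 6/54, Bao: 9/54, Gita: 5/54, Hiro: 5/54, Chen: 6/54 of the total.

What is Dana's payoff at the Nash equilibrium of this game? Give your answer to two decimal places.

A player with share s gets back 10.5·s per unit contributed, so full contribution is dominant for anyone with s > 1/10.5 = 0.0952 and zero contribution is dominant for anyone below.
The shares above 0.0952 belong to Xia, Wei, Ben, Bao and Chen, contributing 52 each; the remaining 6 contribute 0. Total contributed: 260.
Dana keeps 52 and receives 10.5 × 260 × 1/54 = 50.56 from the restocking fund, for a payoff of 102.56.

102.56 dollars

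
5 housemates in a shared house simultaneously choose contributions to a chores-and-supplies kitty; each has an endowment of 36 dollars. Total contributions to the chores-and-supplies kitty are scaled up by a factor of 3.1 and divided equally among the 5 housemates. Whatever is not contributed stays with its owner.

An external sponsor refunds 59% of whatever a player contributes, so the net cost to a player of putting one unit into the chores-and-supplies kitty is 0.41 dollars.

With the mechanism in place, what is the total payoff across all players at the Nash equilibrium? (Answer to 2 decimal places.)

664.20 dollars

With the mechanism, a contributed unit returns (3.1/5) / 0.41 = 1.5122 per unit of net cost to the contributor — now above 1 — so contributing fully is weakly dominant for every player.
So the Nash equilibrium is full contribution by all 5; the group earns 5 × (36 × 0.59 + 3.1 × 36) = 664.20.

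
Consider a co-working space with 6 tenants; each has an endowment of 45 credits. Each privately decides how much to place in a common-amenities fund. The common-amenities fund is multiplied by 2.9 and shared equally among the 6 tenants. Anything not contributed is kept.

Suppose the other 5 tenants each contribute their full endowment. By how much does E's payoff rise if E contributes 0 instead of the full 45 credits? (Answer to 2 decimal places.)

23.25 credits

Switching from a contribution of 45 to 0 lets E keep an extra 45 credits, but lowers the common-amenities fund by 45, which costs E their own share of that drop: 2.9/6 × 45 = 21.75.
Net gain = 45 − 21.75 = 23.25. The private return per contributed unit (0.4833) is below 1, so free-riding is indeed the best response regardless of what the others do.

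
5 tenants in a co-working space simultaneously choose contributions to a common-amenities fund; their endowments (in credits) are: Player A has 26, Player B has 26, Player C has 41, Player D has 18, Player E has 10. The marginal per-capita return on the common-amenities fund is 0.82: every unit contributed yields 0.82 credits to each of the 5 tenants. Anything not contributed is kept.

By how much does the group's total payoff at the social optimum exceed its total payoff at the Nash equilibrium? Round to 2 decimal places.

375.10 credits

The private return per contributed unit is 0.82 < 1 for everyone, so the Nash equilibrium is zero contribution and the group total is Σ E_j = 26 + 26 + 41 + 18 + 10 = 121.
Each contributed unit returns 4.100 to the group, so the social optimum is full contribution by everyone: group total = 4.100 × 121 = 496.10.
Efficiency loss = (4.100 − 1) × 121 = 375.10.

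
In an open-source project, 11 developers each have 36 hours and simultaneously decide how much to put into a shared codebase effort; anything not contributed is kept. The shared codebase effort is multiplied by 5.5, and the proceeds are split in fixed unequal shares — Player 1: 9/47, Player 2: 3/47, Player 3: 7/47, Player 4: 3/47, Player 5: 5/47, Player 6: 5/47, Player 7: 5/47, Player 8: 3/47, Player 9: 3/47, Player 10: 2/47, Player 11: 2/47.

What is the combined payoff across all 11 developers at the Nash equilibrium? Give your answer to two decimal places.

Each unit j contributes comes back to j as 5.5 × (j's share), so j prefers to contribute only if that share exceeds 1/5.5 = 0.1818; otherwise keeping the unit dominates.
Only Player 1 (9/47) clears that bar, contributing 36; the remaining 10 contribute 0. Total contributed: 36.
The shared codebase effort pays out 5.5 × 36 = 198.00 in total (split across the unequal shares, but the aggregate is all that matters for the group sum).
The 10 free-riders keep 36 each, adding 360. Group total = 360 + 198.00 = 558.00.

558.00 hours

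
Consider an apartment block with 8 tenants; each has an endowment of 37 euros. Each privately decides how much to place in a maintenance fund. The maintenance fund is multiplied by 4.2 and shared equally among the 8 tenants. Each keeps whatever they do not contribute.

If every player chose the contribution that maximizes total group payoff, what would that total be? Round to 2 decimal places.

1243.20 euros

Each contributed unit returns 4.200 to the group as a whole (0.5250 to each of 8 players), which exceeds 1, so the social optimum is full contribution: group total = 4.200 × 296 = 1243.20.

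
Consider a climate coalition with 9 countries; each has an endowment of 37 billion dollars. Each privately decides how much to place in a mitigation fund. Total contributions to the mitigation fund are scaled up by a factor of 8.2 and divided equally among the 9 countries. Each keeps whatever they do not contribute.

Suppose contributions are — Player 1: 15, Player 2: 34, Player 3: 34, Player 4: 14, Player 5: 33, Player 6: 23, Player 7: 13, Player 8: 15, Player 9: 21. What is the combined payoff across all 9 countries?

Total contributed: 15 + 34 + 34 + 14 + 33 + 23 + 13 + 15 + 21 = 202; total kept: 9 × 37 − 202 = 131.
The mitigation fund pays out 8.2 × 202 = 1656.40 in aggregate.
Group total = 131 + 1656.40 = 1787.40.

1787.40 billion dollars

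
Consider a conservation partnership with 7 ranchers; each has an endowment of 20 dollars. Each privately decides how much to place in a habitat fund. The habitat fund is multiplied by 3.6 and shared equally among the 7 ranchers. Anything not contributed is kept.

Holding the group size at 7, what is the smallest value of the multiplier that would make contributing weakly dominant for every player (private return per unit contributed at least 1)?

A contributed unit returns (multiplier)/7 to its contributor.
This reaches 1 exactly when the multiplier is 7.

7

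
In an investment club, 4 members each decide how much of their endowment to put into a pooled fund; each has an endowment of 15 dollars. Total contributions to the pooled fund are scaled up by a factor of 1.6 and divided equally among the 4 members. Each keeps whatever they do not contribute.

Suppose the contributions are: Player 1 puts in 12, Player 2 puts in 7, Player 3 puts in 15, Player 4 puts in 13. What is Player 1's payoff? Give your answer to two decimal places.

Total contributed: 12 + 7 + 15 + 13 = 47.
Each receives 1.6 × 47 / 4 = 18.80 from the pooled fund.
Player 1 keeps 15 − 12 = 3, so Player 1's payoff is 3 + 18.80 = 21.80.

21.80 dollars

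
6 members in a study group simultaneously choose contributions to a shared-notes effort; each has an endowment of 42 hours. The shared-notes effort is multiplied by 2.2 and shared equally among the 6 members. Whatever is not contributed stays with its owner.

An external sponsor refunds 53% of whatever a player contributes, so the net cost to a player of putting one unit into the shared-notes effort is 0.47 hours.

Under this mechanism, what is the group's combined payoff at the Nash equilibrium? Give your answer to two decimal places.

Even with the mechanism, each unit contributed returns only (2.2/6) / 0.47 = 0.7801 per unit of net cost, so contributing nothing is still dominant.
At the Nash equilibrium no one contributes; group total payoff = 6 × 42 = 252.

252.00 hours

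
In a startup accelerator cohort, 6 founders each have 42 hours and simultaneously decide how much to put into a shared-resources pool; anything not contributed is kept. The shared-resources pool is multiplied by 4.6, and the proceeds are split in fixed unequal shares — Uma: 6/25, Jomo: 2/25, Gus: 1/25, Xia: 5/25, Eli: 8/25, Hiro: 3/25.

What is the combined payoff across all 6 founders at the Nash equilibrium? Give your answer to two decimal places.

554.40 hours

For player j, contributing a unit is worthwhile iff 4.6 × (j's share) ≥ 1, i.e. iff j's share is at least 0.2174.
Uma and Eli clear that bar, contributing 42 each; the remaining 4 contribute 0. Total contributed: 84.
The shared-resources pool pays out 4.6 × 84 = 386.40 in total (split across the unequal shares, but the aggregate is all that matters for the group sum).
The 4 free-riders keep 42 each, adding 168. Group total = 168 + 386.40 = 554.40.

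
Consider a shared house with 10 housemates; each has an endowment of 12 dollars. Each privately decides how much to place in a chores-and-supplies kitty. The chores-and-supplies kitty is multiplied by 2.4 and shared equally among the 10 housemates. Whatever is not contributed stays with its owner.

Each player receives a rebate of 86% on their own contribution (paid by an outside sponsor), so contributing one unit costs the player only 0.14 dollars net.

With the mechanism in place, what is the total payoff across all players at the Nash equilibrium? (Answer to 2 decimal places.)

391.20 dollars

Under the mechanism each unit contributed yields (2.4/10) / 0.14 = 1.7143 back to its contributor per unit of net cost, which exceeds 1, making full contribution the dominant choice for everyone.
At the Nash equilibrium everyone contributes 12. Group total payoff = 10 × (12 × 0.86 + 2.4 × 12) = 391.20.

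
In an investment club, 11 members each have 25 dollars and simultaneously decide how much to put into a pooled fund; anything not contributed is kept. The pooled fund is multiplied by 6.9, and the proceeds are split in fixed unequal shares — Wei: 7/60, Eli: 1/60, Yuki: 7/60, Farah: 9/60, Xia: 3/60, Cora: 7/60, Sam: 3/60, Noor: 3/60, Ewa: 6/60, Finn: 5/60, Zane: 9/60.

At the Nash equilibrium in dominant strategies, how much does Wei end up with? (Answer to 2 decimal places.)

65.25 dollars

Each unit j contributes comes back to j as 6.9 × (j's share), so j prefers to contribute only if that share exceeds 1/6.9 = 0.1449; otherwise keeping the unit dominates.
Farah and Zane are above the threshold, contributing 25 each; the remaining 9 contribute 0. Total contributed: 50.
Wei keeps 25 and receives 6.9 × 50 × 7/60 = 40.25 from the pooled fund, for a payoff of 65.25.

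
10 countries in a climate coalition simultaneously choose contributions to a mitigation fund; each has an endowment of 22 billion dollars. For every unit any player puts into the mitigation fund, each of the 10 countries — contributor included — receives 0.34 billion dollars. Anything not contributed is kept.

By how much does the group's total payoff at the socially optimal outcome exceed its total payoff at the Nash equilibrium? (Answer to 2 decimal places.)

The private return per contributed unit is 0.34 < 1, so contributing 0 is dominant for every player. At the Nash equilibrium everyone keeps their 22, and the group total is 10 × 22 = 220.
Each contributed unit returns 3.400 to the group as a whole (0.34 to each of 10 players), which exceeds 1, so the social optimum is full contribution: group total = 3.400 × 220 = 748.00.
Efficiency loss = 748.00 − 220 = 528.00.

528.00 billion dollars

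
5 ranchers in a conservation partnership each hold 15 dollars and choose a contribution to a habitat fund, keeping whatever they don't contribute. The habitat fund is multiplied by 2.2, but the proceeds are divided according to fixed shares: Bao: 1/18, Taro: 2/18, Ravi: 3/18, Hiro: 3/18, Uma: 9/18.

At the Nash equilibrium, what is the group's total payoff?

93.00 dollars

Each unit j contributes comes back to j as 2.2 × (j's share), so j prefers to contribute only if that share exceeds 1/2.2 = 0.4545; otherwise keeping the unit dominates.
Only Uma (9/18) clears that bar, contributing 15; the remaining 4 contribute 0. Total contributed: 15.
The habitat fund pays out 2.2 × 15 = 33.00 in total (split across the unequal shares, but the aggregate is all that matters for the group sum).
The 4 free-riders keep 15 each, adding 60. Group total = 60 + 33.00 = 93.00.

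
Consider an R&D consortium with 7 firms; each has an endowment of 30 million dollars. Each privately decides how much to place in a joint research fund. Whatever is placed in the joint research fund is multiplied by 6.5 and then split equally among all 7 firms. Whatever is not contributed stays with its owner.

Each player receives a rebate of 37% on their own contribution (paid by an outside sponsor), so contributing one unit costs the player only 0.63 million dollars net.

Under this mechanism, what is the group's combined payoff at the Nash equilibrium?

1442.70 million dollars

The effective private return per unit is now (6.5/7) / 0.63 = 1.4739 > 1, so every player's dominant strategy flips to full contribution.
At the Nash equilibrium everyone contributes 30. Group total payoff = 7 × (30 × 0.37 + 6.5 × 30) = 1442.70.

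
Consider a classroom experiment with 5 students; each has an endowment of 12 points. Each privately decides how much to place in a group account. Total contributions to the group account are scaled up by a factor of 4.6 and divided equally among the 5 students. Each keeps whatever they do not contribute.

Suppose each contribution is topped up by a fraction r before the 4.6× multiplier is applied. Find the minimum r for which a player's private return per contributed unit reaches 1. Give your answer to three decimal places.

With matching at rate r, one contributed unit becomes (1 + r) in the group account and returns 4.6 × (1 + r) / 5 to the contributor.
Setting this equal to 1: 1 + r = 5/4.6 = 1.0870.
So the minimum matching rate is r = 1.0870 − 1 = 0.087.

0.087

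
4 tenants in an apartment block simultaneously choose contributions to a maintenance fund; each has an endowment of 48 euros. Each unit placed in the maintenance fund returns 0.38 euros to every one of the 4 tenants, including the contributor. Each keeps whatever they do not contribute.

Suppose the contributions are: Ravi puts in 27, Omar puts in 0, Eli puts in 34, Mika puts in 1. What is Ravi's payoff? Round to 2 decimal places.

Total contributed: 27 + 0 + 34 + 1 = 62.
Each receives 0.38 × 62 = 23.56 from the maintenance fund.
Ravi keeps 48 − 27 = 21, so Ravi's payoff is 21 + 23.56 = 44.56.

44.56 euros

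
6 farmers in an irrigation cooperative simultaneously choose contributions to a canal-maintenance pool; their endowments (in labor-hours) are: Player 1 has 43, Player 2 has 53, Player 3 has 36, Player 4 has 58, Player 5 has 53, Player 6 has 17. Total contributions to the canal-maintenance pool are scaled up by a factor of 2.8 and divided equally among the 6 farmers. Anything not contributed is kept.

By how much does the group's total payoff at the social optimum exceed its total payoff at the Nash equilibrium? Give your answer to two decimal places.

468.00 labor-hours

The private return per contributed unit is 2.8/6 = 0.4667 < 1 for every player regardless of endowment, so the Nash equilibrium is zero contribution and the group total is Σ E_j = 43 + 53 + 36 + 58 + 53 + 17 = 260.
Each contributed unit returns 2.800 to the group, so the social optimum is full contribution by everyone: group total = 2.800 × 260 = 728.00.
Efficiency loss = (2.800 − 1) × 260 = 468.00.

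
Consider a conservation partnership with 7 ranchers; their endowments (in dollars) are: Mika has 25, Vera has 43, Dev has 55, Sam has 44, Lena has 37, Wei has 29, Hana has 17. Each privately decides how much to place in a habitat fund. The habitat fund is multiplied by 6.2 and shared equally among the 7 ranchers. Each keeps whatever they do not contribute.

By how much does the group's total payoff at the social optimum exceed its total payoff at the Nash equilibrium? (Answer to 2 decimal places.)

1300.00 dollars

The private return per contributed unit is 6.2/7 = 0.8857 < 1 for every player regardless of endowment, so the Nash equilibrium is zero contribution and the group total is Σ E_j = 25 + 43 + 55 + 44 + 37 + 29 + 17 = 250.
Each contributed unit returns 6.200 to the group, so the social optimum is full contribution by everyone: group total = 6.200 × 250 = 1550.00.
Efficiency loss = (6.200 − 1) × 250 = 1300.00.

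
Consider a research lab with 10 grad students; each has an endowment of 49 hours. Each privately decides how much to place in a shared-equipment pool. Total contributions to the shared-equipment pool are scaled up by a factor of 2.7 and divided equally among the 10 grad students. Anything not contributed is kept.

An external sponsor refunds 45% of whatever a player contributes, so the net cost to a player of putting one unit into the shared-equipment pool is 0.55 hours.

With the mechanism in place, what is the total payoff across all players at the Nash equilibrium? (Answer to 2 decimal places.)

The effective private return is (2.7/10) / 0.55 = 0.4909, which is still under 1, so the mechanism doesn't change anyone's dominant strategy: zero contribution.
At the Nash equilibrium no one contributes; group total payoff = 10 × 49 = 490.

490.00 hours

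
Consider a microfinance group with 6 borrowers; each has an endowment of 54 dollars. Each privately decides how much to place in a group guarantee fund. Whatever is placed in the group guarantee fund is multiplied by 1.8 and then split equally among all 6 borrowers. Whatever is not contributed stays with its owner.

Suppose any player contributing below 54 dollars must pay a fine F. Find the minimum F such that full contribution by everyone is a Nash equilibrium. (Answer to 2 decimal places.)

Given the others contribute fully, the best deviation is to contribute 0 (any partial contribution still incurs the fine and gives up units whose private return 0.3000 is below 1).
Deviating from 54 to 0 saves 54 dollars but forfeits the deviator's share of the drop in the group guarantee fund: 1.8/6 × 54 = 16.20.
So the deviation gain is 54 − 16.20 = 37.80, and the fine must be at least 37.80 dollars to wipe it out.

37.80 dollars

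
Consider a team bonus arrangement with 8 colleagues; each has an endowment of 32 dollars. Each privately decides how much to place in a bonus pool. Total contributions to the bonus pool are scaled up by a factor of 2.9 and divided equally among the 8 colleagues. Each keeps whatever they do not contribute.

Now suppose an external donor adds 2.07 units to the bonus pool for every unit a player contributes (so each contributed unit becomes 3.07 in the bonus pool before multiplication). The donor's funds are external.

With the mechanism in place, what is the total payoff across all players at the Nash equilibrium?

The effective private return per unit is now 2.9 × 3.07 / 8 = 1.1129 > 1, so every player's dominant strategy flips to full contribution.
At the Nash equilibrium everyone contributes 32. Group total payoff = 2.9 × 3.07 × 256 = 2279.17.

2279.17 dollars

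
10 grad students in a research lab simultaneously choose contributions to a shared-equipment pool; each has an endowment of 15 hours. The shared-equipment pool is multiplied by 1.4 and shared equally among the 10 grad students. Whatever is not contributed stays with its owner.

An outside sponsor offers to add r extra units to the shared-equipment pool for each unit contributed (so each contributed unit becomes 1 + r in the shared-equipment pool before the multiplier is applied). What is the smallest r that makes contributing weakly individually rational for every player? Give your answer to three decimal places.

With matching at rate r, one contributed unit becomes (1 + r) in the shared-equipment pool and returns 1.4 × (1 + r) / 10 to the contributor.
Setting this equal to 1: 1 + r = 10/1.4 = 7.1429.
So the minimum matching rate is r = 7.1429 − 1 = 6.143.

6.143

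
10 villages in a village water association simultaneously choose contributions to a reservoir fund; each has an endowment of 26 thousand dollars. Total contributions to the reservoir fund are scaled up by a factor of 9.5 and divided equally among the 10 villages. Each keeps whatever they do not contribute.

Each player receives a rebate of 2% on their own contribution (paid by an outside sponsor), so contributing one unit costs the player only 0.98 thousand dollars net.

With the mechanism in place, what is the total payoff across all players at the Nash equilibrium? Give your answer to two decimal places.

260.00 thousand dollars

With the mechanism, a contributed unit returns (9.5/10) / 0.98 = 0.9694 per unit of net cost — still below 1 — so contributing 0 remains dominant for every player.
Everyone keeps their endowment and the group total is 10 × 26 = 260.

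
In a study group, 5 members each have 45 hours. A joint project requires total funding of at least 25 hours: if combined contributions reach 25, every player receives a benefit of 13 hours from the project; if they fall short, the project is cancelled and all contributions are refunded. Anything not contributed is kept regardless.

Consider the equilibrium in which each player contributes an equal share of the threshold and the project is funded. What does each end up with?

53 hours

Equal share of the threshold: 25/5 = 5.
At this profile no one gains by cutting their contribution: any cut drops the total below 25, the project is cancelled, contributions are refunded, and the deviator ends with 45, which is less than 45 − 5 + 13 = 53. Contributing more than 5 just wastes the excess. So contributing exactly 5 is a best response.
Each player's payoff: 45 − 5 + 13 = 53.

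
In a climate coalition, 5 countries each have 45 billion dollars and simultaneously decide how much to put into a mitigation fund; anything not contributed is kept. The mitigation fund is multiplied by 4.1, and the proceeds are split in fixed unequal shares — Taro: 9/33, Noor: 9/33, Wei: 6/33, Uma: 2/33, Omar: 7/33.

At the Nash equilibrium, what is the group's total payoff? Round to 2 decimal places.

A player with share s gets back 4.1·s per unit contributed, so full contribution is dominant for anyone with s > 1/4.1 = 0.2439 and zero contribution is dominant for anyone below.
Taro and Noor clear that bar, contributing 45 each; the remaining 3 contribute 0. Total contributed: 90.
The mitigation fund pays out 4.1 × 90 = 369.00 in total (split across the unequal shares, but the aggregate is all that matters for the group sum).
The 3 free-riders keep 45 each, adding 135. Group total = 135 + 369.00 = 504.00.

504.00 billion dollars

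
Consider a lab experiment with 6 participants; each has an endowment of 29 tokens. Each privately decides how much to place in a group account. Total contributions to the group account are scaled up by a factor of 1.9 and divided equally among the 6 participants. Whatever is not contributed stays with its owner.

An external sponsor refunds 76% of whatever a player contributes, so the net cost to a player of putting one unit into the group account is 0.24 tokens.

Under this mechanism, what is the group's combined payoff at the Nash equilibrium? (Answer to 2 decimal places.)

462.84 tokens

With the mechanism, a contributed unit returns (1.9/6) / 0.24 = 1.3194 per unit of net cost to the contributor — now above 1 — so contributing fully is weakly dominant for every player.
At the Nash equilibrium everyone contributes 29. Group total payoff = 6 × (29 × 0.76 + 1.9 × 29) = 462.84.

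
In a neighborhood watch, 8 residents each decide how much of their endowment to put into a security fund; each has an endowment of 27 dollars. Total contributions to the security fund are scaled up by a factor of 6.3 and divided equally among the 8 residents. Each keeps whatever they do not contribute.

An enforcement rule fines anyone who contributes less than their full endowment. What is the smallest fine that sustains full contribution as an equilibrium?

Given the others contribute fully, the best deviation is to contribute 0 (any partial contribution still incurs the fine and gives up units whose private return 0.7875 is below 1).
Deviating from 27 to 0 saves 27 dollars but forfeits the deviator's share of the drop in the security fund: 6.3/8 × 27 = 21.26.
So the deviation gain is 27 − 21.26 = 5.74, and the fine must be at least 5.74 dollars to wipe it out.

5.74 dollars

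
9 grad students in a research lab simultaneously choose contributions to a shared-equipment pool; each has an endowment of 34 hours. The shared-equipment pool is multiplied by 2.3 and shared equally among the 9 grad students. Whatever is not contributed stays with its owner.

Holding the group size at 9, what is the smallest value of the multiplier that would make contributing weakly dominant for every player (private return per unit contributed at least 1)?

A contributed unit returns (multiplier)/9 to its contributor.
This reaches 1 exactly when the multiplier is 9.

9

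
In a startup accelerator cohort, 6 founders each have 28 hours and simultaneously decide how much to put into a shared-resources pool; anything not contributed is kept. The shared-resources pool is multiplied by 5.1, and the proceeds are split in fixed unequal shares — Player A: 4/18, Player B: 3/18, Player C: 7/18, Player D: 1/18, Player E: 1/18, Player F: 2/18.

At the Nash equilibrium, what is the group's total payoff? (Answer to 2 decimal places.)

397.60 hours

A player with share s gets back 5.1·s per unit contributed, so full contribution is dominant for anyone with s > 1/5.1 = 0.1961 and zero contribution is dominant for anyone below.
The shares above 0.1961 belong to Player A and Player C, contributing 28 each; the remaining 4 contribute 0. Total contributed: 56.
The shared-resources pool pays out 5.1 × 56 = 285.60 in total (split across the unequal shares, but the aggregate is all that matters for the group sum).
The 4 free-riders keep 28 each, adding 112. Group total = 112 + 285.60 = 397.60.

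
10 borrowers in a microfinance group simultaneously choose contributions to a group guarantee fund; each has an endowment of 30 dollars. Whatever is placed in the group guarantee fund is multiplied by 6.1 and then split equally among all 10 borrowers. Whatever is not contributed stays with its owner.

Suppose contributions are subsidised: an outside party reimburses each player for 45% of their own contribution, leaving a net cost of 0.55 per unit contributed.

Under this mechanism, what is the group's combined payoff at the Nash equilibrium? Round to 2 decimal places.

The effective private return per unit is now (6.1/10) / 0.55 = 1.1091 > 1, so every player's dominant strategy flips to full contribution.
So the Nash equilibrium is full contribution by all 10; the group earns 10 × (30 × 0.45 + 6.1 × 30) = 1965.00.

1965.00 dollars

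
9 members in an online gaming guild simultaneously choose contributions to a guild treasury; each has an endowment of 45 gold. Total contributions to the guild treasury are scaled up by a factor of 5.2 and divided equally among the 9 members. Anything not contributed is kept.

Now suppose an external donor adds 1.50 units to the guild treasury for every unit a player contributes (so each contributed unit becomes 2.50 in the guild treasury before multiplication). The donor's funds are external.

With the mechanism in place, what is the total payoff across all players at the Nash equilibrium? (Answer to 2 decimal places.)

With the mechanism, a contributed unit returns 5.2 × 2.50 / 9 = 1.4444 per unit of net cost to the contributor — now above 1 — so contributing fully is weakly dominant for every player.
So the Nash equilibrium is full contribution by all 9; the group earns 5.2 × 2.50 × 405 = 5265.00.

5265.00 gold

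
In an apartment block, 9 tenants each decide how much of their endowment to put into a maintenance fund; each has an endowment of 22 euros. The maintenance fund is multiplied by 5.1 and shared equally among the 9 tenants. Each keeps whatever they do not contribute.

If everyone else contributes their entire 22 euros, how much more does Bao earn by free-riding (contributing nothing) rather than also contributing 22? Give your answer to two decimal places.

9.53 euros

Switching from a contribution of 22 to 0 lets Bao keep an extra 22 euros, but lowers the maintenance fund by 22, which costs Bao their own share of that drop: 5.1/9 × 22 = 12.47.
Net gain = 22 − 12.47 = 9.53. The private return per contributed unit (0.5667) is below 1, so free-riding is indeed the best response regardless of what the others do.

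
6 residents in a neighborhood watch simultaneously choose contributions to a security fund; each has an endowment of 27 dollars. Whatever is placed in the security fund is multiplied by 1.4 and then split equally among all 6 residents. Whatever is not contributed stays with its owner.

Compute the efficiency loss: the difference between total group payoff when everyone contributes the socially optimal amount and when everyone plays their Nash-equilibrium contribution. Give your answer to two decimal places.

64.80 dollars

Each contributed unit returns 1.4/6 = 0.2333 to its contributor — below 1 — so contributing 0 is dominant for every player. At the Nash equilibrium everyone keeps their 27, and the group total is 6 × 27 = 162.
Each contributed unit returns 1.400 to the group as a whole (0.2333 to each of 6 players), which exceeds 1, so the social optimum is full contribution: group total = 1.400 × 162 = 226.80.
Efficiency loss = 226.80 − 162 = 64.80.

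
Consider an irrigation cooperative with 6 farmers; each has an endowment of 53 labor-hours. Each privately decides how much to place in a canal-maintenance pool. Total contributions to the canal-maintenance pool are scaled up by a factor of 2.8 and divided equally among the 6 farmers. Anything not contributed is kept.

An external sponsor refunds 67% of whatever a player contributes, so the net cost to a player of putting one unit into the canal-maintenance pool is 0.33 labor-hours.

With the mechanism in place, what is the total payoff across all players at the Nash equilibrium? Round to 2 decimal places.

1103.46 labor-hours

With the mechanism, a contributed unit returns (2.8/6) / 0.33 = 1.4141 per unit of net cost to the contributor — now above 1 — so contributing fully is weakly dominant for every player.
At the Nash equilibrium everyone contributes 53. Group total payoff = 6 × (53 × 0.67 + 2.8 × 53) = 1103.46.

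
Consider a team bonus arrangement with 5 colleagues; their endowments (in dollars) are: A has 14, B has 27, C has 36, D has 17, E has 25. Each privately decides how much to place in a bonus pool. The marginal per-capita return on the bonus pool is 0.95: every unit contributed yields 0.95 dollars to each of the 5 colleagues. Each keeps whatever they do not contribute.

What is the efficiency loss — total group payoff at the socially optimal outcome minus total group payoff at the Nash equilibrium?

The private return per contributed unit is 0.95 < 1 for everyone, so the Nash equilibrium is zero contribution and the group total is Σ E_j = 14 + 27 + 36 + 17 + 25 = 119.
Each contributed unit returns 4.750 to the group, so the social optimum is full contribution by everyone: group total = 4.750 × 119 = 565.25.
Efficiency loss = (4.750 − 1) × 119 = 446.25.

446.25 dollars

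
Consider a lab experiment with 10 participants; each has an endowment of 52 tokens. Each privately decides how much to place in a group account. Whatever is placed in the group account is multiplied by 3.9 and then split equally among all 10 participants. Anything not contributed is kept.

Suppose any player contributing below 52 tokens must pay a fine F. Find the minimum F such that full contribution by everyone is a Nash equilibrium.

Given the others contribute fully, the best deviation is to contribute 0 (any partial contribution still incurs the fine and gives up units whose private return 0.3900 is below 1).
Deviating from 52 to 0 saves 52 tokens but forfeits the deviator's share of the drop in the group account: 3.9/10 × 52 = 20.28.
So the deviation gain is 52 − 20.28 = 31.72, and the fine must be at least 31.72 tokens to wipe it out.

31.72 tokens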